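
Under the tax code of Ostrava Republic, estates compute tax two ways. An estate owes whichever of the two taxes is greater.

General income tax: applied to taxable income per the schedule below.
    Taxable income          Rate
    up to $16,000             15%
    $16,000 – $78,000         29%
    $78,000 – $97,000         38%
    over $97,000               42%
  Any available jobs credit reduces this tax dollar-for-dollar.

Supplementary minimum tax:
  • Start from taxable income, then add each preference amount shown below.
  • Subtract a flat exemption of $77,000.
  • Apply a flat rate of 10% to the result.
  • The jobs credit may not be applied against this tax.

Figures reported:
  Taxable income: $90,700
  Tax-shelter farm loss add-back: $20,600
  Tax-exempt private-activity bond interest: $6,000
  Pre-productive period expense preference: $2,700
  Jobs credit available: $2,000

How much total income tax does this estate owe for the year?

$23,206

Supplementary minimum tax:
  Adjusted income: $90,700 + $20,600 + $6,000 + $2,700 = $120,000
  Less exemption $77,000 → base $43,000
  $43,000 × 10% = $4,300

General income tax:
  $16,000 × 15% = $2,400
  $62,000 × 29% = $17,980
  $12,700 × 38% = $4,826
  → $25,206
  Less jobs credit $2,000 → $23,206

$23,206 > $4,300, so the general income tax governs.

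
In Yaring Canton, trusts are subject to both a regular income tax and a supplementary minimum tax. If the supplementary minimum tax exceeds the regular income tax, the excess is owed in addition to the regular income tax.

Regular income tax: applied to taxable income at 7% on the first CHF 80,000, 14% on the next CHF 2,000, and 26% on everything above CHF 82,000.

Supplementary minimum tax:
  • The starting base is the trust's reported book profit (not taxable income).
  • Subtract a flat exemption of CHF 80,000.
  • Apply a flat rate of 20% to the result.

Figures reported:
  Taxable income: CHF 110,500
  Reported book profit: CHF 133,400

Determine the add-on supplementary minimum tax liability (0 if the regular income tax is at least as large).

Supplementary minimum tax:
  Base (reported book profit): CHF 133,400
  Less exemption CHF 80,000 → base CHF 53,400
  CHF 53,400 × 20% = CHF 10,680

Regular income tax:
  CHF 80,000 × 7% = CHF 5,600
  CHF 2,000 × 14% = CHF 280
  CHF 28,500 × 26% = CHF 7,410
  → CHF 13,290

CHF 10,680 ≤ CHF 13,290, so no add-on is due.

CHF 0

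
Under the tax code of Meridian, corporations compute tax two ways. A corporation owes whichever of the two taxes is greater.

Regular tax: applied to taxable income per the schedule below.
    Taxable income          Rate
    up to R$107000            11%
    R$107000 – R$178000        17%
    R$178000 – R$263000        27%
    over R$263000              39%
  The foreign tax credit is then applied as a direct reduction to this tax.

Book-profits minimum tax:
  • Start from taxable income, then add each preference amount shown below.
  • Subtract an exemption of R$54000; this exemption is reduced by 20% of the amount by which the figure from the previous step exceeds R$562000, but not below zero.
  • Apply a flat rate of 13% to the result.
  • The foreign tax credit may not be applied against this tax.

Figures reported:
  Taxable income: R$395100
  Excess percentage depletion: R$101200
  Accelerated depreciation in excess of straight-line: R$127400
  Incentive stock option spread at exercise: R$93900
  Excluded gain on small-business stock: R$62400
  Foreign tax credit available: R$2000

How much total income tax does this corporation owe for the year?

R$100048

Regular tax:
  R$107000 × 11% = R$11770
  R$71000 × 17% = R$12070
  R$85000 × 27% = R$22950
  R$132100 × 39% = R$51519
  → R$98309
  Less foreign tax credit R$2000 → R$96309

Book-profits minimum tax:
  Adjusted income: R$395100 + R$101200 + R$127400 + R$93900 + R$62400 = R$780000
  Exemption: R$54000 − 20% × (R$780000 − R$562000) = R$54000 − R$43600 = R$10400
  Base: R$780000 − R$10400 = R$769600
  R$769600 × 13% = R$100048

R$100048 > R$96309, so the book-profits minimum tax is the binding amount.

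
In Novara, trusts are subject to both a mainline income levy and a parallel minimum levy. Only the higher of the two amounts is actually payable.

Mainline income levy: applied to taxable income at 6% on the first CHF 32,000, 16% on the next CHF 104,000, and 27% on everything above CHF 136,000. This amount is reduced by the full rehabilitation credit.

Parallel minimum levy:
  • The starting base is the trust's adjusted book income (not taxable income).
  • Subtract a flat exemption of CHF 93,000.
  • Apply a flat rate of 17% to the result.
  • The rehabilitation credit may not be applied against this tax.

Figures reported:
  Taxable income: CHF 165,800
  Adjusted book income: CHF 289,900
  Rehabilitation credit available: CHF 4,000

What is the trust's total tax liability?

CHF 33,473

Mainline income levy:
  CHF 32,000 × 6% = CHF 1,920
  CHF 104,000 × 16% = CHF 16,640
  CHF 29,800 × 27% = CHF 8,046
  → CHF 26,606
  Less rehabilitation credit CHF 4,000 → CHF 22,606

Parallel minimum levy:
  Base (adjusted book income): CHF 289,900
  Less exemption CHF 93,000 → base CHF 196,900
  CHF 196,900 × 17% = CHF 33,473

CHF 33,473 > CHF 22,606, so the parallel minimum levy is the binding amount.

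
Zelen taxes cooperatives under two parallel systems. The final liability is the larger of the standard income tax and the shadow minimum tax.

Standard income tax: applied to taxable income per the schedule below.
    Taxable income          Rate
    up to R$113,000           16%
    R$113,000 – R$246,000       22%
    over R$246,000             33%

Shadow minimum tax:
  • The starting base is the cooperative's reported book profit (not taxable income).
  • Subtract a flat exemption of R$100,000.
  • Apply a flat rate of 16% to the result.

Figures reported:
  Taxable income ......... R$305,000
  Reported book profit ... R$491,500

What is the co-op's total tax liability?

Shadow minimum tax:
  Base (reported book profit): R$491,500
  Less exemption R$100,000 → base R$391,500
  R$391,500 × 16% = R$62,640

Standard income tax:
  R$113,000 × 16% = R$18,080
  R$133,000 × 22% = R$29,260
  R$59,000 × 33% = R$19,470
  → R$66,810

R$66,810 > R$62,640, so the standard income tax governs.

R$66,810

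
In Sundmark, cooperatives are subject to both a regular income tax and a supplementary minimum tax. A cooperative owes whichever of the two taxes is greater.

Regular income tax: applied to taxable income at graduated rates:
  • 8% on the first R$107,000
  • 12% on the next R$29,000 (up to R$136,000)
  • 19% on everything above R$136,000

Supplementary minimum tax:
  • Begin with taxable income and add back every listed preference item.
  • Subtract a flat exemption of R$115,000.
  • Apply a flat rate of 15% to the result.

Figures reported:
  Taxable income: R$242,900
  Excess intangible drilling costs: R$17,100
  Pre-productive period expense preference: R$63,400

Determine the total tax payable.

R$32,351

Regular income tax:
  R$107,000 × 8% = R$8,560
  R$29,000 × 12% = R$3,480
  R$106,900 × 19% = R$20,311
  → R$32,351

Supplementary minimum tax:
  Adjusted income: R$242,900 + R$17,100 + R$63,400 = R$323,400
  Less exemption R$115,000 → base R$208,400
  R$208,400 × 15% = R$31,260

R$32,351 > R$31,260, so the regular income tax governs.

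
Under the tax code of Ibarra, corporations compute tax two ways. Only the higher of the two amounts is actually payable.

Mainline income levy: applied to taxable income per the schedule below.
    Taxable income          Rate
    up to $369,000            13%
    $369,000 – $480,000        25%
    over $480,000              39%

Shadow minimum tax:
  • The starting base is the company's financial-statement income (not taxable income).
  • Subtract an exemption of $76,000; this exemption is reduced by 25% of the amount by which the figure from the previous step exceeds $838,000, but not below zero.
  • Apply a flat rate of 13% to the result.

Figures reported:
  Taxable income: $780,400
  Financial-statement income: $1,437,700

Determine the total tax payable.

Mainline income levy:
  $369,000 × 13% = $47,970
  $111,000 × 25% = $27,750
  $300,400 × 39% = $117,156
  → $192,876

Shadow minimum tax:
  Base (financial-statement income): $1,437,700
  Exemption: 25% × ($1,437,700 − $838,000) = $149,925 ≥ $76,000, so the exemption is fully phased out
  Base: $1,437,700 − $0 = $1,437,700
  $1,437,700 × 13% = $186,901

$192,876 > $186,901, so the mainline income levy governs.

$192,876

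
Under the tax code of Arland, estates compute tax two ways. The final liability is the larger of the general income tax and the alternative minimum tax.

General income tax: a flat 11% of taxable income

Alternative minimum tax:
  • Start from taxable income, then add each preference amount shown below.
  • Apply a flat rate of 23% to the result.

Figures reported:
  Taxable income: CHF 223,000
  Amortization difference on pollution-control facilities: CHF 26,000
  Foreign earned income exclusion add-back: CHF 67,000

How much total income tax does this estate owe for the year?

CHF 72,680

General income tax:
  CHF 223,000 × 11% = CHF 24,530

Alternative minimum tax:
  Adjusted income: CHF 223,000 + CHF 26,000 + CHF 67,000 = CHF 316,000
  CHF 316,000 × 23% = CHF 72,680

CHF 72,680 > CHF 24,530, so the alternative minimum tax is the binding amount.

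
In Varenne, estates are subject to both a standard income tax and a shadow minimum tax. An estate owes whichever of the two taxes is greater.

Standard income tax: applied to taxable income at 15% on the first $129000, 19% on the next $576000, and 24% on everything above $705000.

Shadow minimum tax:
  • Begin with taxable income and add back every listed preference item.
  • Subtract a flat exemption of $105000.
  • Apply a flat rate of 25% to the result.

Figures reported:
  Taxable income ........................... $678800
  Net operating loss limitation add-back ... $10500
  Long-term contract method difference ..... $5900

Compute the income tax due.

Shadow minimum tax:
  Adjusted income: $678800 + $10500 + $5900 = $695200
  Less exemption $105000 → base $590200
  $590200 × 25% = $147550

Standard income tax:
  $129000 × 15% = $19350
  $549800 × 19% = $104462
  → $123812

$147550 > $123812, so the shadow minimum tax is the binding amount.

$147550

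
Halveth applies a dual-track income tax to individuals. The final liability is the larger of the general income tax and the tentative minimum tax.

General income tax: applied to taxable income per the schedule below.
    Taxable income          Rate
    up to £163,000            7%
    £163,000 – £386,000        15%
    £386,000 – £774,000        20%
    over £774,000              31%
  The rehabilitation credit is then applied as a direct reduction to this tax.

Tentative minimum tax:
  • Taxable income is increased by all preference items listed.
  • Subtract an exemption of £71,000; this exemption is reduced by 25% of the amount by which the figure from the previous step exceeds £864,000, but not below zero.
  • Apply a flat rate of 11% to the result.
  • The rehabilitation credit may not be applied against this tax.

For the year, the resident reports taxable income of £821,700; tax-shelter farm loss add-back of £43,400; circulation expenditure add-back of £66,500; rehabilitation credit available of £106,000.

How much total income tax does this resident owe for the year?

£96,525

General income tax:
  £163,000 × 7% = £11,410
  £223,000 × 15% = £33,450
  £388,000 × 20% = £77,600
  £47,700 × 31% = £14,787
  → £137,247
  Less rehabilitation credit £106,000 → £31,247

Tentative minimum tax:
  Adjusted income: £821,700 + £43,400 + £66,500 = £931,600
  Exemption: £71,000 − 25% × (£931,600 − £864,000) = £71,000 − £16,900 = £54,100
  Base: £931,600 − £54,100 = £877,500
  £877,500 × 11% = £96,525

£96,525 > £31,247, so the tentative minimum tax is the binding amount.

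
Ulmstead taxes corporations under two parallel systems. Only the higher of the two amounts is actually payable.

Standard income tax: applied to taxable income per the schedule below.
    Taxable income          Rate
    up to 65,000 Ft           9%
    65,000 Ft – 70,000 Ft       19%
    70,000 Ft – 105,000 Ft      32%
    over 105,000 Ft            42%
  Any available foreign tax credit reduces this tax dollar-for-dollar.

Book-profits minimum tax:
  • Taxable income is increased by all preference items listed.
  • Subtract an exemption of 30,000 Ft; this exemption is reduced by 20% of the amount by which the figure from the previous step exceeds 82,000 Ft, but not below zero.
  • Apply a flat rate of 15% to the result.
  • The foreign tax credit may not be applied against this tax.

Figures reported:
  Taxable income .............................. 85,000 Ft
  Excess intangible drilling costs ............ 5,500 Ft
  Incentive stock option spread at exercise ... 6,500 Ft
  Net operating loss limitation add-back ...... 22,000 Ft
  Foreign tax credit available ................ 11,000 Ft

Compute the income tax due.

14,460 Ft

Book-profits minimum tax:
  Adjusted income: 85,000 Ft + 5,500 Ft + 6,500 Ft + 22,000 Ft = 119,000 Ft
  Exemption: 30,000 Ft − 20% × (119,000 Ft − 82,000 Ft) = 30,000 Ft − 7,400 Ft = 22,600 Ft
  Base: 119,000 Ft − 22,600 Ft = 96,400 Ft
  96,400 Ft × 15% = 14,460 Ft

Standard income tax:
  65,000 Ft × 9% = 5,850 Ft
  5,000 Ft × 19% = 950 Ft
  15,000 Ft × 32% = 4,800 Ft
  → 11,600 Ft
  Less foreign tax credit 11,000 Ft → 600 Ft

14,460 Ft > 600 Ft, so the book-profits minimum tax is the binding amount.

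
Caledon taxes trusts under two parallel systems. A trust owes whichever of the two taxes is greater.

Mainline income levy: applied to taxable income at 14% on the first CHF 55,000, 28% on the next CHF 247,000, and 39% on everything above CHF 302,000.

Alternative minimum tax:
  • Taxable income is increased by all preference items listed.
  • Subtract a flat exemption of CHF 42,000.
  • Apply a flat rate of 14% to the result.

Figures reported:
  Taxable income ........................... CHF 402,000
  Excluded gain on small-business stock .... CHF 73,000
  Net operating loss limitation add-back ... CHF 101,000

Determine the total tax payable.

CHF 115,860

Alternative minimum tax:
  Adjusted income: CHF 402,000 + CHF 73,000 + CHF 101,000 = CHF 576,000
  Less exemption CHF 42,000 → base CHF 534,000
  CHF 534,000 × 14% = CHF 74,760

Mainline income levy:
  CHF 55,000 × 14% = CHF 7,700
  CHF 247,000 × 28% = CHF 69,160
  CHF 100,000 × 39% = CHF 39,000
  → CHF 115,860

CHF 115,860 > CHF 74,760, so the mainline income levy governs.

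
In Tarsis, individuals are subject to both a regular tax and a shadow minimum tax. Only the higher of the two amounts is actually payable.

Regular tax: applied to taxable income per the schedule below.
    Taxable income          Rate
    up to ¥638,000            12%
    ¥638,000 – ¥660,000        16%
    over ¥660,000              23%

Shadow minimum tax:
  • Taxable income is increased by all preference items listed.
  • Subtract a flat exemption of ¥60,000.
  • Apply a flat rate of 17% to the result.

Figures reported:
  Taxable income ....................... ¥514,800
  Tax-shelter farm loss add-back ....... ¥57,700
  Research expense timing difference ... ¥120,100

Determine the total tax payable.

Shadow minimum tax:
  Adjusted income: ¥514,800 + ¥57,700 + ¥120,100 = ¥692,600
  Less exemption ¥60,000 → base ¥632,600
  ¥632,600 × 17% = ¥107,542

Regular tax:
  ¥514,800 × 12% = ¥61,776

¥107,542 > ¥61,776, so the shadow minimum tax is the binding amount.

¥107,542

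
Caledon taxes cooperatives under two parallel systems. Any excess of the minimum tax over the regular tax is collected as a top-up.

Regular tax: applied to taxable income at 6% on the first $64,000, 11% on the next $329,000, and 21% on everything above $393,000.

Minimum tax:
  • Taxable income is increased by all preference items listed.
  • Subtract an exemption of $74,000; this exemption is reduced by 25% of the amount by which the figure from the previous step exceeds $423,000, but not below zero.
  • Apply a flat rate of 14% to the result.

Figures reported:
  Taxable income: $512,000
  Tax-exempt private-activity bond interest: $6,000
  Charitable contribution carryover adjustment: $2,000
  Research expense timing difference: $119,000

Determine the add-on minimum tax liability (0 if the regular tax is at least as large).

Minimum tax:
  Adjusted income: $512,000 + $6,000 + $2,000 + $119,000 = $639,000
  Exemption: $74,000 − 25% × ($639,000 − $423,000) = $74,000 − $54,000 = $20,000
  Base: $639,000 − $20,000 = $619,000
  $619,000 × 14% = $86,660

Regular tax:
  $64,000 × 6% = $3,840
  $329,000 × 11% = $36,190
  $119,000 × 21% = $24,990
  → $65,020

Excess of minimum tax over regular tax: $86,660 − $65,020 = $21,640.

$21,640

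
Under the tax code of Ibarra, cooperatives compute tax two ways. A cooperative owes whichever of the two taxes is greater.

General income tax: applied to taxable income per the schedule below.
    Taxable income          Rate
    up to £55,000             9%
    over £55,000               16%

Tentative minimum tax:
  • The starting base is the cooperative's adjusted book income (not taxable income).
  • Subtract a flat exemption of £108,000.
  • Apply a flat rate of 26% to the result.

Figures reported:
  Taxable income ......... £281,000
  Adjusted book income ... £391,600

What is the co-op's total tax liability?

£73,736

Tentative minimum tax:
  Base (adjusted book income): £391,600
  Less exemption £108,000 → base £283,600
  £283,600 × 26% = £73,736

General income tax:
  £55,000 × 9% = £4,950
  £226,000 × 16% = £36,160
  → £41,110

£73,736 > £41,110, so the tentative minimum tax is the binding amount.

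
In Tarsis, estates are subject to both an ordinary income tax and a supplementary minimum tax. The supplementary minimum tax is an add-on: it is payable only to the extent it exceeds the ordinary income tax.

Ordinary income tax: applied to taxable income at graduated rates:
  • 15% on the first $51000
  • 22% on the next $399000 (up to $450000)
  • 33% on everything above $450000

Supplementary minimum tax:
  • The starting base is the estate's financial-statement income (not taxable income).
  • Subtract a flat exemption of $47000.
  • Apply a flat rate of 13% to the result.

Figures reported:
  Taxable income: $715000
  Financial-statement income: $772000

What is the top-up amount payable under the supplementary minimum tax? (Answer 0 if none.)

Supplementary minimum tax:
  Base (financial-statement income): $772000
  Less exemption $47000 → base $725000
  $725000 × 13% = $94250

Ordinary income tax:
  $51000 × 15% = $7650
  $399000 × 22% = $87780
  $265000 × 33% = $87450
  → $182880

$94250 ≤ $182880, so no add-on is due.

$0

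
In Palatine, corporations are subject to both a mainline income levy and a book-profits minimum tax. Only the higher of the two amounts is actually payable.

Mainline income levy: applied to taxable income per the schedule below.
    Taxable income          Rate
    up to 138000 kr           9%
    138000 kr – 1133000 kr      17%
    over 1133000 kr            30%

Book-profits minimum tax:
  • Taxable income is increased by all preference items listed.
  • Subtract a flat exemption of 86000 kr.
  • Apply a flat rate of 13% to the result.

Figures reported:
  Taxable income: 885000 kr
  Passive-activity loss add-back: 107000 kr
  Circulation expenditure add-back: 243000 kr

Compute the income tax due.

Book-profits minimum tax:
  Adjusted income: 885000 kr + 107000 kr + 243000 kr = 1235000 kr
  Less exemption 86000 kr → base 1149000 kr
  1149000 kr × 13% = 149370 kr

Mainline income levy:
  138000 kr × 9% = 12420 kr
  747000 kr × 17% = 126990 kr
  → 139410 kr

149370 kr > 139410 kr, so the book-profits minimum tax is the binding amount.

149370 kr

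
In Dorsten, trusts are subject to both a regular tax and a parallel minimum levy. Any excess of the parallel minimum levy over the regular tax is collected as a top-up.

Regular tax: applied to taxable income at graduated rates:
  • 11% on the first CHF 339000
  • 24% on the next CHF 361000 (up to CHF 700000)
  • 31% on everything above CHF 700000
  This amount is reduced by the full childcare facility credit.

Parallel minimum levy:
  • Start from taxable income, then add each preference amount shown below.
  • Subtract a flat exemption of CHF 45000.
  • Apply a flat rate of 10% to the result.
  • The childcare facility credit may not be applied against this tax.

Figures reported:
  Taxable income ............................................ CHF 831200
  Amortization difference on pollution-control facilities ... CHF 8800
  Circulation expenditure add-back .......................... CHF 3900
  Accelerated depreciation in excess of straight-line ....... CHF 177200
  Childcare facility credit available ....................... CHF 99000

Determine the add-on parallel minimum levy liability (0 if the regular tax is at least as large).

Regular tax:
  CHF 339000 × 11% = CHF 37290
  CHF 361000 × 24% = CHF 86640
  CHF 131200 × 31% = CHF 40672
  → CHF 164602
  Less childcare facility credit CHF 99000 → CHF 65602

Parallel minimum levy:
  Adjusted income: CHF 831200 + CHF 8800 + CHF 3900 + CHF 177200 = CHF 1021100
  Less exemption CHF 45000 → base CHF 976100
  CHF 976100 × 10% = CHF 97610

Excess of parallel minimum levy over regular tax: CHF 97610 − CHF 65602 = CHF 32008.

CHF 32008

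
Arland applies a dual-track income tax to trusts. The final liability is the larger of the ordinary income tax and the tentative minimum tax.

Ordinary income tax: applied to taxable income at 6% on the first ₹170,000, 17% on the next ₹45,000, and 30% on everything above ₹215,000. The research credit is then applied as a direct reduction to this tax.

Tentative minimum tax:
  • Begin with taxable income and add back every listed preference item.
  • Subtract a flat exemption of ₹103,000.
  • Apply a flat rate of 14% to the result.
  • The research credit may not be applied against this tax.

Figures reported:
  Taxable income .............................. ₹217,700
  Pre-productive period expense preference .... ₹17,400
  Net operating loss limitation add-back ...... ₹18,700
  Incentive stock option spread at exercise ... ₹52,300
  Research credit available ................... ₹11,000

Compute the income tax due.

₹28,434

Tentative minimum tax:
  Adjusted income: ₹217,700 + ₹17,400 + ₹18,700 + ₹52,300 = ₹306,100
  Less exemption ₹103,000 → base ₹203,100
  ₹203,100 × 14% = ₹28,434

Ordinary income tax:
  ₹170,000 × 6% = ₹10,200
  ₹45,000 × 17% = ₹7,650
  ₹2,700 × 30% = ₹810
  → ₹18,660
  Less research credit ₹11,000 → ₹7,660

₹28,434 > ₹7,660, so the tentative minimum tax is the binding amount.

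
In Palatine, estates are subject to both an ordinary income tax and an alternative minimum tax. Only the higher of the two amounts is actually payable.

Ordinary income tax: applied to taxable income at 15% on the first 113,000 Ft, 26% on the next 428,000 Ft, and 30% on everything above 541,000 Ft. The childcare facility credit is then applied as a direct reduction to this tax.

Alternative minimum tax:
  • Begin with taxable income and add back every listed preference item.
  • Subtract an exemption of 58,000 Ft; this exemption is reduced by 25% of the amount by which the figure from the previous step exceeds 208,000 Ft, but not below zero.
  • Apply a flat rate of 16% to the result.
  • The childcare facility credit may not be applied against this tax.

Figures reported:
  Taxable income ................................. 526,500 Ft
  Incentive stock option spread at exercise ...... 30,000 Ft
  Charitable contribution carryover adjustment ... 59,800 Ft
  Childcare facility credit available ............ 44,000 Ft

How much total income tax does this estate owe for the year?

98,608 Ft

Alternative minimum tax:
  Adjusted income: 526,500 Ft + 30,000 Ft + 59,800 Ft = 616,300 Ft
  Exemption: 25% × (616,300 Ft − 208,000 Ft) = 102,075 Ft ≥ 58,000 Ft, so the exemption is fully phased out
  Base: 616,300 Ft − 0 Ft = 616,300 Ft
  616,300 Ft × 16% = 98,608 Ft

Ordinary income tax:
  113,000 Ft × 15% = 16,950 Ft
  413,500 Ft × 26% = 107,510 Ft
  → 124,460 Ft
  Less childcare facility credit 44,000 Ft → 80,460 Ft

98,608 Ft > 80,460 Ft, so the alternative minimum tax is the binding amount.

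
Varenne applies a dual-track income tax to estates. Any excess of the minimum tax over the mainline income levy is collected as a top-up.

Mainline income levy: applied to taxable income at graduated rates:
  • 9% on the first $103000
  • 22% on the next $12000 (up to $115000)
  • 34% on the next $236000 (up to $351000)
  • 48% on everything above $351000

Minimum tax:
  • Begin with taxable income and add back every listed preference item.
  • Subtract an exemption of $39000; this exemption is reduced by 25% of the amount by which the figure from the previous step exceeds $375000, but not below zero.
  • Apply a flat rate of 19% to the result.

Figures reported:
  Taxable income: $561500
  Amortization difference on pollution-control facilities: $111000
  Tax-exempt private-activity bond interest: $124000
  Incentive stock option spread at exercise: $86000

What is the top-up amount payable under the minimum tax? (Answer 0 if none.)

$0

Minimum tax:
  Adjusted income: $561500 + $111000 + $124000 + $86000 = $882500
  Exemption: 25% × ($882500 − $375000) = $126875 ≥ $39000, so the exemption is fully phased out
  Base: $882500 − $0 = $882500
  $882500 × 19% = $167675

Mainline income levy:
  $103000 × 9% = $9270
  $12000 × 22% = $2640
  $236000 × 34% = $80240
  $210500 × 48% = $101040
  → $193190

$167675 ≤ $193190, so no add-on is due.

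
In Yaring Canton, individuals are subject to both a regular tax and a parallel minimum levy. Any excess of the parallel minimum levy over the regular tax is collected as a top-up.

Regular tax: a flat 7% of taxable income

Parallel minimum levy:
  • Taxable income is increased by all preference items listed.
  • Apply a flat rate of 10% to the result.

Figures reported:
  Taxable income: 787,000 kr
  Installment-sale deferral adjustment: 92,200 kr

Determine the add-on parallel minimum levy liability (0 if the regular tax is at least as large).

32,830 kr

Regular tax:
  787,000 kr × 7% = 55,090 kr

Parallel minimum levy:
  Adjusted income: 787,000 kr + 92,200 kr = 879,200 kr
  879,200 kr × 10% = 87,920 kr

Excess of parallel minimum levy over regular tax: 87,920 kr − 55,090 kr = 32,830 kr.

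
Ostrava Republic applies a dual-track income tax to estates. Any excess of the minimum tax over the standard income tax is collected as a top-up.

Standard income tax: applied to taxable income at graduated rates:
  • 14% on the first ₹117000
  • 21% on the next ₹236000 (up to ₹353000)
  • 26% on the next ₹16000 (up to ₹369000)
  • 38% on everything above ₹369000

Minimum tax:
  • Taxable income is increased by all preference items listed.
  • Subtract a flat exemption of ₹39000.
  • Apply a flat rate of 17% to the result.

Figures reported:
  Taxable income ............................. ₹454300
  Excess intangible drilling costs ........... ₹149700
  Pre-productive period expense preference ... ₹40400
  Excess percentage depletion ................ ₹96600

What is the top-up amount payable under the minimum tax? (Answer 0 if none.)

₹16826

Standard income tax:
  ₹117000 × 14% = ₹16380
  ₹236000 × 21% = ₹49560
  ₹16000 × 26% = ₹4160
  ₹85300 × 38% = ₹32414
  → ₹102514

Minimum tax:
  Adjusted income: ₹454300 + ₹149700 + ₹40400 + ₹96600 = ₹741000
  Less exemption ₹39000 → base ₹702000
  ₹702000 × 17% = ₹119340

Excess of minimum tax over standard income tax: ₹119340 − ₹102514 = ₹16826.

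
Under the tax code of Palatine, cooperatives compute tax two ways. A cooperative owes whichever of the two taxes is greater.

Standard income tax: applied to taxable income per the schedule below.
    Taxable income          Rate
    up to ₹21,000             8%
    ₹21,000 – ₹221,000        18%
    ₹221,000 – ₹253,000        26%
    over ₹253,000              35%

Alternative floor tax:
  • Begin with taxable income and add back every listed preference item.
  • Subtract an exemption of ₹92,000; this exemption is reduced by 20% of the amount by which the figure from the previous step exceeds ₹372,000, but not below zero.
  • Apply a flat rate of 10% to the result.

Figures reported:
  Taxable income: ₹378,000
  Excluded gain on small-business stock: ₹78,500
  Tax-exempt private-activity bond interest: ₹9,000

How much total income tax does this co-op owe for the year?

Standard income tax:
  ₹21,000 × 8% = ₹1,680
  ₹200,000 × 18% = ₹36,000
  ₹32,000 × 26% = ₹8,320
  ₹125,000 × 35% = ₹43,750
  → ₹89,750

Alternative floor tax:
  Adjusted income: ₹378,000 + ₹78,500 + ₹9,000 = ₹465,500
  Exemption: ₹92,000 − 20% × (₹465,500 − ₹372,000) = ₹92,000 − ₹18,700 = ₹73,300
  Base: ₹465,500 − ₹73,300 = ₹392,200
  ₹392,200 × 10% = ₹39,220

₹89,750 > ₹39,220, so the standard income tax governs.

₹89,750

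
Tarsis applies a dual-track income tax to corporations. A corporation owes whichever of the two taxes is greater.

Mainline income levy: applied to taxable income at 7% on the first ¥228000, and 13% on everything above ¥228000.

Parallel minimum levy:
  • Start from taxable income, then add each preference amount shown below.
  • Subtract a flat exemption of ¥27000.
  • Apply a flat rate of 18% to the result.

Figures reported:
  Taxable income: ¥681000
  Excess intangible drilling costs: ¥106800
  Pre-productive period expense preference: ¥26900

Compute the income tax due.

Parallel minimum levy:
  Adjusted income: ¥681000 + ¥106800 + ¥26900 = ¥814700
  Less exemption ¥27000 → base ¥787700
  ¥787700 × 18% = ¥141786

Mainline income levy:
  ¥228000 × 7% = ¥15960
  ¥453000 × 13% = ¥58890
  → ¥74850

¥141786 > ¥74850, so the parallel minimum levy is the binding amount.

¥141786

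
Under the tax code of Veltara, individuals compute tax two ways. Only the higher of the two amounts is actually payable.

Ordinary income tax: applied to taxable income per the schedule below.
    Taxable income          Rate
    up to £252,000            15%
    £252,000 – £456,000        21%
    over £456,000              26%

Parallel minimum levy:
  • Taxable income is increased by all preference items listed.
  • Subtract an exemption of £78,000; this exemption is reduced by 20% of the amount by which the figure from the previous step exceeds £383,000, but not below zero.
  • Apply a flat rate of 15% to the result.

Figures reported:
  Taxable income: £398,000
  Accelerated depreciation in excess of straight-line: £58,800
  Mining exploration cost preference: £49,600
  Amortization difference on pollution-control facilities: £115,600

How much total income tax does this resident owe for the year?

Ordinary income tax:
  £252,000 × 15% = £37,800
  £146,000 × 21% = £30,660
  → £68,460

Parallel minimum levy:
  Adjusted income: £398,000 + £58,800 + £49,600 + £115,600 = £622,000
  Exemption: £78,000 − 20% × (£622,000 − £383,000) = £78,000 − £47,800 = £30,200
  Base: £622,000 − £30,200 = £591,800
  £591,800 × 15% = £88,770

£88,770 > £68,460, so the parallel minimum levy is the binding amount.

£88,770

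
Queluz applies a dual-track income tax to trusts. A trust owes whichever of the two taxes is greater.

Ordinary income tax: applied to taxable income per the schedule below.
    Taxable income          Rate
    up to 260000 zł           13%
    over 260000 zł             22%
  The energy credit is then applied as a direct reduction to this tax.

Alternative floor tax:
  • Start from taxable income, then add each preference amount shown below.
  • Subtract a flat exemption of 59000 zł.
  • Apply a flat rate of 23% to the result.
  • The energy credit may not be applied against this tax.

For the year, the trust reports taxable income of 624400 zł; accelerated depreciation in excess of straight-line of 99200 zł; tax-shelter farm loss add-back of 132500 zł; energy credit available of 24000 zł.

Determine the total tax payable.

183333 zł

Ordinary income tax:
  260000 zł × 13% = 33800 zł
  364400 zł × 22% = 80168 zł
  → 113968 zł
  Less energy credit 24000 zł → 89968 zł

Alternative floor tax:
  Adjusted income: 624400 zł + 99200 zł + 132500 zł = 856100 zł
  Less exemption 59000 zł → base 797100 zł
  797100 zł × 23% = 183333 zł

183333 zł > 89968 zł, so the alternative floor tax is the binding amount.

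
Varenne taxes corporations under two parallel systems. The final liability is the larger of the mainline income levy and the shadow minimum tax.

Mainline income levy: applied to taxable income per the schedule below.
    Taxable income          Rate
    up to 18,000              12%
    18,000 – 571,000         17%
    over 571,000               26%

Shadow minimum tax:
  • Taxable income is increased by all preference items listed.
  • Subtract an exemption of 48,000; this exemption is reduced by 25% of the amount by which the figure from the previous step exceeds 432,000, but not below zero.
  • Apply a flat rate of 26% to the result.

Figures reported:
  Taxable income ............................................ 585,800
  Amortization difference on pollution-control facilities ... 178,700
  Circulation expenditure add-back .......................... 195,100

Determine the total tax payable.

249,496

Shadow minimum tax:
  Adjusted income: 585,800 + 178,700 + 195,100 = 959,600
  Exemption: 25% × (959,600 − 432,000) = 131,900 ≥ 48,000, so the exemption is fully phased out
  Base: 959,600 − 0 = 959,600
  959,600 × 26% = 249,496

Mainline income levy:
  18,000 × 12% = 2,160
  553,000 × 17% = 94,010
  14,800 × 26% = 3,848
  → 100,018

249,496 > 100,018, so the shadow minimum tax is the binding amount.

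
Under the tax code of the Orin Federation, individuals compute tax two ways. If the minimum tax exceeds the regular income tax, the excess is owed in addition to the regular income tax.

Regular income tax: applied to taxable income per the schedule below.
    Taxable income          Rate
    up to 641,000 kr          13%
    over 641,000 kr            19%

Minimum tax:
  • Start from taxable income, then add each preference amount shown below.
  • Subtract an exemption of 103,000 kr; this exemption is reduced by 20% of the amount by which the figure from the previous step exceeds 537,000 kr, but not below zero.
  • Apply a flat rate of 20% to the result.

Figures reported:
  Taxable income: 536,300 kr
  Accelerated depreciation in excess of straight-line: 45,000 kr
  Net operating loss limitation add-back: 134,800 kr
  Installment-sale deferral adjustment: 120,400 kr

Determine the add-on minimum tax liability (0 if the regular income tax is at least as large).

Minimum tax:
  Adjusted income: 536,300 kr + 45,000 kr + 134,800 kr + 120,400 kr = 836,500 kr
  Exemption: 103,000 kr − 20% × (836,500 kr − 537,000 kr) = 103,000 kr − 59,900 kr = 43,100 kr
  Base: 836,500 kr − 43,100 kr = 793,400 kr
  793,400 kr × 20% = 158,680 kr

Regular income tax:
  536,300 kr × 13% = 69,719 kr

Excess of minimum tax over regular income tax: 158,680 kr − 69,719 kr = 88,961 kr.

88,961 kr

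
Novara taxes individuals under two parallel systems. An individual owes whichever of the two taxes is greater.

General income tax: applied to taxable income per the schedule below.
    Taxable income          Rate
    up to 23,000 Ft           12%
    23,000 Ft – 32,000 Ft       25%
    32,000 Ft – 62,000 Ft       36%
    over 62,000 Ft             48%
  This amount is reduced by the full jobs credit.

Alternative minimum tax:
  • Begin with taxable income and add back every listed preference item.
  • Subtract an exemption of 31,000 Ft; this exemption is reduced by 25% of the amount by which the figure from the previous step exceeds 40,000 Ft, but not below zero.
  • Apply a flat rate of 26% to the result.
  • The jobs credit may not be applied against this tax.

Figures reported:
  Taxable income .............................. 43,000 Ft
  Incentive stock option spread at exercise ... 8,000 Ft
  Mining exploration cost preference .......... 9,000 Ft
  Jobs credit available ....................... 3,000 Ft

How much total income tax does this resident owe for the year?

General income tax:
  23,000 Ft × 12% = 2,760 Ft
  9,000 Ft × 25% = 2,250 Ft
  11,000 Ft × 36% = 3,960 Ft
  → 8,970 Ft
  Less jobs credit 3,000 Ft → 5,970 Ft

Alternative minimum tax:
  Adjusted income: 43,000 Ft + 8,000 Ft + 9,000 Ft = 60,000 Ft
  Exemption: 31,000 Ft − 25% × (60,000 Ft − 40,000 Ft) = 31,000 Ft − 5,000 Ft = 26,000 Ft
  Base: 60,000 Ft − 26,000 Ft = 34,000 Ft
  34,000 Ft × 26% = 8,840 Ft

8,840 Ft > 5,970 Ft, so the alternative minimum tax is the binding amount.

8,840 Ft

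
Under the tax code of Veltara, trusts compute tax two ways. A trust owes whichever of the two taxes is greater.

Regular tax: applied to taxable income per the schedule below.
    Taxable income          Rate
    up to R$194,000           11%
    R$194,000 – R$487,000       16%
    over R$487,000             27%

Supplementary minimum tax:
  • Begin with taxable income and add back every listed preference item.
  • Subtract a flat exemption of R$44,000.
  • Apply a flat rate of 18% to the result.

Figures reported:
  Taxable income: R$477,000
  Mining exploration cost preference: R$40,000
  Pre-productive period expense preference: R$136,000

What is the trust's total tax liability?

R$109,620

Regular tax:
  R$194,000 × 11% = R$21,340
  R$283,000 × 16% = R$45,280
  → R$66,620

Supplementary minimum tax:
  Adjusted income: R$477,000 + R$40,000 + R$136,000 = R$653,000
  Less exemption R$44,000 → base R$609,000
  R$609,000 × 18% = R$109,620

R$109,620 > R$66,620, so the supplementary minimum tax is the binding amount.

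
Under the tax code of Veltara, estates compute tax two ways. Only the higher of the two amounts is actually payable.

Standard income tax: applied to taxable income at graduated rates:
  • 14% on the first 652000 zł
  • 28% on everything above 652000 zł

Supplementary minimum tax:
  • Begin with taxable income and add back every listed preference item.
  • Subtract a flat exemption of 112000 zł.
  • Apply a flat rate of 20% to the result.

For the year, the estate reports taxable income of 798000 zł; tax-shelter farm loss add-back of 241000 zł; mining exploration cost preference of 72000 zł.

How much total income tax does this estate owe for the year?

199800 zł

Supplementary minimum tax:
  Adjusted income: 798000 zł + 241000 zł + 72000 zł = 1111000 zł
  Less exemption 112000 zł → base 999000 zł
  999000 zł × 20% = 199800 zł

Standard income tax:
  652000 zł × 14% = 91280 zł
  146000 zł × 28% = 40880 zł
  → 132160 zł

199800 zł > 132160 zł, so the supplementary minimum tax is the binding amount.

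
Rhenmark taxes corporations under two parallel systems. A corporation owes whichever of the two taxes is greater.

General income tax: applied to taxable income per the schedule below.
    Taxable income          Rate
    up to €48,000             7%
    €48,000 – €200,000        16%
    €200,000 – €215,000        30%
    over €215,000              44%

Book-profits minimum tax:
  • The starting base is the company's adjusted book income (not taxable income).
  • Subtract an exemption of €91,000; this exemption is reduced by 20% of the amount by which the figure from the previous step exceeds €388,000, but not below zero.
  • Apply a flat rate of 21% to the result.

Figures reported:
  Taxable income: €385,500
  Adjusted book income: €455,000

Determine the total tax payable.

€107,200

Book-profits minimum tax:
  Base (adjusted book income): €455,000
  Exemption: €91,000 − 20% × (€455,000 − €388,000) = €91,000 − €13,400 = €77,600
  Base: €455,000 − €77,600 = €377,400
  €377,400 × 21% = €79,254

General income tax:
  €48,000 × 7% = €3,360
  €152,000 × 16% = €24,320
  €15,000 × 30% = €4,500
  €170,500 × 44% = €75,020
  → €107,200

€107,200 > €79,254, so the general income tax governs.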